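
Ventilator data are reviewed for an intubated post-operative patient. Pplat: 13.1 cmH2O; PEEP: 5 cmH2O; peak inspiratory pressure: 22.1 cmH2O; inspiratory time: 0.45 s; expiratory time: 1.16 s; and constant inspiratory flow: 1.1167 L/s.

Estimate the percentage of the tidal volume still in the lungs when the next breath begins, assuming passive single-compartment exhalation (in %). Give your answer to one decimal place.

9.8

Vt = flow × Ti = 1.1167 L/s × 0.45 s × 1000 mL/L = 502.52 mL.
R = (PIP − Pplat)/V̇ = (22.1 − 13.1) / 1.1167 = 9.0/1.1167 = 8.059 cmH2O·s/L.
C = Vt/(Pplat − PEEP) = 502.52 / (13.1 − 5) = 502.52/8.1 = 62.04 mL/cmH2O.
τ = R × C = 8.059 × 0.06204 L/cmH2O = 0.5 s.
Fraction remaining at end-expiration = e^(−Te/τ) = e^(−1.16/0.5) = 0.09827 → 9.827%.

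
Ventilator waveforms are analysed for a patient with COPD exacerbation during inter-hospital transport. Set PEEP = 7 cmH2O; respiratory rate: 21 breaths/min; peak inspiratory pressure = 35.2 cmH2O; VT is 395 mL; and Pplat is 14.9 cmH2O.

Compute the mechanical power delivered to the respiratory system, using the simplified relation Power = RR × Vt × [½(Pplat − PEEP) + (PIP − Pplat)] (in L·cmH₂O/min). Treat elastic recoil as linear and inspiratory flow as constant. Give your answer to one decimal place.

Per-breath work = Vt × [½(Pplat−PEEP) + (PIP−Pplat)] = 0.395 × [0.5×7.9 + 20.3] = 0.395 × 24.25 = 9.579 L·cmH2O.
Power = 21 × 9.579 = 201.16 L·cmH2O/min.

201.2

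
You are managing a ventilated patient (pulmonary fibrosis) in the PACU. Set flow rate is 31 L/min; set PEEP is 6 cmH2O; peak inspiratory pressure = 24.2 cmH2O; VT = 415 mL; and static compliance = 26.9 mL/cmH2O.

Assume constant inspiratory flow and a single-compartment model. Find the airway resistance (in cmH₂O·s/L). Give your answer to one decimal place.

5.4

Flow: 31 L/min ÷ 60 = 0.5167 L/s.
Equation of motion (constant flow): PIP = Vt/C + R·V̇ + PEEP.
R·V̇ = PIP − Vt/C − PEEP = 24.2 − 415/26.9 − 6 = 24.2 − 15.428 − 6 = 2.772 cmH2O.
R = 2.772 / 0.5167 = 5.365 cmH2O·s/L.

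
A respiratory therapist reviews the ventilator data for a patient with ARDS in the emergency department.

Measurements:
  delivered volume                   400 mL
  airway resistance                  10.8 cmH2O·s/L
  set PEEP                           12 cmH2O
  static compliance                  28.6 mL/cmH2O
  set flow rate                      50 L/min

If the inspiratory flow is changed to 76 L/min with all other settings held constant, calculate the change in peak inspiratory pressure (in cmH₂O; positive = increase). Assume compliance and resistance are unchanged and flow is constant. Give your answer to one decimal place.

4.7

Flow: 50 L/min ÷ 60 = 0.8333 L/s.
New flow: 76 L/min ÷ 60 = 1.2667 L/s.
PIP = Vt/C + R·V̇ + PEEP (constant-flow equation of motion).
Only the resistive term changes: ΔPIP = R × ΔV̇ = 10.8 × (1.2667 − 0.8333) = 10.8 × 0.4334 = 4.681 cmH2O.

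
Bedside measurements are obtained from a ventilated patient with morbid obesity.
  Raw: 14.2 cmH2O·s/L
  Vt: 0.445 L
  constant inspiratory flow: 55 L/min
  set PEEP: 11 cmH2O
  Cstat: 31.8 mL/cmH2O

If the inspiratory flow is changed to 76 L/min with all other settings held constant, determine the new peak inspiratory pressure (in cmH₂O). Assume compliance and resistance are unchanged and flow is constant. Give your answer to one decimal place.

43.0

Flow: 55 L/min ÷ 60 = 0.9167 L/s.
New flow: 76 L/min ÷ 60 = 1.2667 L/s.
PIP = Vt/C + R·V̇ + PEEP (constant-flow equation of motion).
Only the resistive term changes: ΔPIP = R × ΔV̇ = 14.2 × (1.2667 − 0.9167) = 14.2 × 0.35 = 4.97 cmH2O.
Original PIP = 445/31.8 + 14.2×0.9167 + 11 = 38.011 cmH2O; new PIP = 38.011 + (4.97) = 42.981 cmH2O.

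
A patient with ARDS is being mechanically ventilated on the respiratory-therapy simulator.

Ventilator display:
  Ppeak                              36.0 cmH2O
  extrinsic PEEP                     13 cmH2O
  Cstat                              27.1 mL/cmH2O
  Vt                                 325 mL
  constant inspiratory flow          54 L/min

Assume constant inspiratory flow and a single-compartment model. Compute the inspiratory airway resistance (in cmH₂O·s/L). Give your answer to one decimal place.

Flow: 54 L/min ÷ 60 = 0.9 L/s.
Equation of motion (constant flow): PIP = Vt/C + R·V̇ + PEEP.
R·V̇ = PIP − Vt/C − PEEP = 36.0 − 325/27.1 − 13 = 36.0 − 11.993 − 13 = 11.007 cmH2O.
R = 11.007 / 0.9 = 12.23 cmH2O·s/L.

12.2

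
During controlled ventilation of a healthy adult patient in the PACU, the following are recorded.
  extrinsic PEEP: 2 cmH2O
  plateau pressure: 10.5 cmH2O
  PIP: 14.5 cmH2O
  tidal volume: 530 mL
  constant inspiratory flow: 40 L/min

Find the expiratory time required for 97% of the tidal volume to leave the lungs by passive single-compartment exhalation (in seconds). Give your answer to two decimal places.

1.31

Flow: 40 L/min ÷ 60 = 0.6667 L/s.
R = (PIP − Pplat)/V̇ = (14.5 − 10.5) / 0.6667 = 4.0/0.6667 = 6.0 cmH2O·s/L.
C = Vt/(Pplat − PEEP) = 530.0 / (10.5 − 2) = 530.0/8.5 = 62.353 mL/cmH2O.
τ = R × C = 6.0 × 0.06235 L/cmH2O = 0.3741 s.
t = −τ·ln(1 − 0.97) = −0.3741·ln(0.03) = 1.312 s.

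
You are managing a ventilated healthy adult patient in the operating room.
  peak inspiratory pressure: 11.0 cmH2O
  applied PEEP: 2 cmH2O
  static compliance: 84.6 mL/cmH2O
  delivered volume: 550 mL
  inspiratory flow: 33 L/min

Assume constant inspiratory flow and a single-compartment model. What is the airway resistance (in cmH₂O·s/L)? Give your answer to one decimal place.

Flow: 33 L/min ÷ 60 = 0.55 L/s.
Equation of motion (constant flow): PIP = Vt/C + R·V̇ + PEEP.
R·V̇ = PIP − Vt/C − PEEP = 11.0 − 550/84.6 − 2 = 11.0 − 6.501 − 2 = 2.499 cmH2O.
R = 2.499 / 0.55 = 4.544 cmH2O·s/L.

4.5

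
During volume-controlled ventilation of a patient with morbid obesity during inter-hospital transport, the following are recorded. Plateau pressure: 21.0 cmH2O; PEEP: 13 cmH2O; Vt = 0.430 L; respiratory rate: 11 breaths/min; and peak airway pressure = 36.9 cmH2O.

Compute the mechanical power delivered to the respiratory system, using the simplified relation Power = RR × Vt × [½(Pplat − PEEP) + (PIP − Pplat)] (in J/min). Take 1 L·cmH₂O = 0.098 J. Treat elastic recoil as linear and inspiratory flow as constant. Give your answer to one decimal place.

9.2

Per-breath work = Vt × [½(Pplat−PEEP) + (PIP−Pplat)] = 0.430 × [0.5×8.0 + 15.9] = 0.430 × 19.9 = 8.557 L·cmH2O.
Power = 11 × 8.557 = 94.127 L·cmH2O/min.
× 0.098 J/(L·cmH2O) → 9.224 J/min.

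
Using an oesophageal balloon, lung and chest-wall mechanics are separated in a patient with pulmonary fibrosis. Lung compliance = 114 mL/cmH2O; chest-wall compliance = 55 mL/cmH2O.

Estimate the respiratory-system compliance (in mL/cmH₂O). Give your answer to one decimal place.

37.1

Lung and chest wall are elastances in series: 1/Crs = 1/CL + 1/Ccw.
1/Crs = 1/114 + 1/55 = 0.02695.
Crs = 37.106 mL/cmH2O.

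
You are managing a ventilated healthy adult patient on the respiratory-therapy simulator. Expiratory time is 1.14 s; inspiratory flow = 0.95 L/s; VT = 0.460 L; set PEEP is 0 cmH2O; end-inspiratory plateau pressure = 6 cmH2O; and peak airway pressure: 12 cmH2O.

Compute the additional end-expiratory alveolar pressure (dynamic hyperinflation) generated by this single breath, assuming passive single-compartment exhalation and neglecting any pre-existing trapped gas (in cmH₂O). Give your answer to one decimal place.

0.6

R = (PIP − Pplat)/V̇ = (12 − 6) / 0.95 = 6.0/0.95 = 6.316 cmH2O·s/L.
C = Vt/(Pplat − PEEP) = 460.0 / (6 − 0) = 460.0/6.0 = 76.667 mL/cmH2O.
τ = R × C = 6.316 × 0.07667 L/cmH2O = 0.4842 s.
Fraction remaining = e^(−Te/τ) = e^(−1.14/0.4842) = 0.09495; trapped volume = 460.0 × 0.09495 = 43.677 mL.
Additional alveolar pressure from trapping ≈ V_trapped / C = 43.677 / 76.667 = 0.5697 cmH2O.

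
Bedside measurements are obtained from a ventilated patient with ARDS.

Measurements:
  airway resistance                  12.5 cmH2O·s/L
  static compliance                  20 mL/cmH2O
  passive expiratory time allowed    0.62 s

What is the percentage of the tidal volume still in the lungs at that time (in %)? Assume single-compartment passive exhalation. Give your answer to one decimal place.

τ = R × C = 12.5 × 20 mL/cmH2O = 12.5 × 0.020 L/cmH2O = 0.25 s.
Passive exhalation: V(t)/V₀ = e^(−t/τ) = e^(−0.62/0.25) = 0.08374.
Fraction remaining = 0.08374 → 8.374%.

8.4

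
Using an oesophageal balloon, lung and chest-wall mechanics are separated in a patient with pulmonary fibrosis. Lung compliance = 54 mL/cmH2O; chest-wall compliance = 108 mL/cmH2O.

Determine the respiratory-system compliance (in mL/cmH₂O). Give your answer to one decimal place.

Lung and chest wall are elastances in series: 1/Crs = 1/CL + 1/Ccw.
1/Crs = 1/54 + 1/108 = 0.02778.
Crs = 35.997 mL/cmH2O.

36.0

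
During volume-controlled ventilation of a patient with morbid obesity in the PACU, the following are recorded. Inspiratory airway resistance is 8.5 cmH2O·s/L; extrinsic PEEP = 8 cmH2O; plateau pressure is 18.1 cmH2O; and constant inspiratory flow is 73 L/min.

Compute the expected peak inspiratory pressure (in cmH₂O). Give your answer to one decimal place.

Flow: 73 L/min ÷ 60 = 1.2167 L/s.
PIP = Pplat + Raw × flow = 18.1 + 8.5 × 1.2167 = 18.1 + 10.342 = 28.442 cmH2O.

28.4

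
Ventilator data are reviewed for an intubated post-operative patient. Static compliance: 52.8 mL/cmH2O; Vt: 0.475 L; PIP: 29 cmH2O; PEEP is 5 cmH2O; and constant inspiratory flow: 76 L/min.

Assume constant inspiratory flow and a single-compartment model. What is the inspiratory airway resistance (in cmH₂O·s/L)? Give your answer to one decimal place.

Flow: 76 L/min ÷ 60 = 1.2667 L/s.
Equation of motion (constant flow): PIP = Vt/C + R·V̇ + PEEP.
R·V̇ = PIP − Vt/C − PEEP = 29 − 475/52.8 − 5 = 29 − 8.996 − 5 = 15.004 cmH2O.
R = 15.004 / 1.2667 = 11.845 cmH2O·s/L.

11.8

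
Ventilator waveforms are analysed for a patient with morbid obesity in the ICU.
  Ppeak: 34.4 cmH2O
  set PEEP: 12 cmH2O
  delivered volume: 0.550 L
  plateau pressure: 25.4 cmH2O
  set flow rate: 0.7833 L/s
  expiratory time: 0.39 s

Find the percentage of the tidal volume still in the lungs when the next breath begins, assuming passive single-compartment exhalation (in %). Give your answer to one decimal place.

R = (PIP − Pplat)/V̇ = (34.4 − 25.4) / 0.7833 = 9.0/0.7833 = 11.49 cmH2O·s/L.
C = Vt/(Pplat − PEEP) = 550.0 / (25.4 − 12) = 550.0/13.4 = 41.045 mL/cmH2O.
τ = R × C = 11.49 × 0.04105 L/cmH2O = 0.4717 s.
Fraction remaining at end-expiration = e^(−Te/τ) = e^(−0.39/0.4717) = 0.4374 → 43.74%.

43.7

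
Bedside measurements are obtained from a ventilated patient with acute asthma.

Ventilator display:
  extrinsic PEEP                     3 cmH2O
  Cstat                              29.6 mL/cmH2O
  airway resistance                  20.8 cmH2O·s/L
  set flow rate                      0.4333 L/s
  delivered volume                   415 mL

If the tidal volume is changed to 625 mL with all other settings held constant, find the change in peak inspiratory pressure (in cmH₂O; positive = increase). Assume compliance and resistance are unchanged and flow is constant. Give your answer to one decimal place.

PIP = Vt/C + R·V̇ + PEEP (constant-flow equation of motion).
Only the elastic term changes: ΔPIP = ΔVt / C = (625 − 415) / 29.6 = 7.095 cmH2O.

7.1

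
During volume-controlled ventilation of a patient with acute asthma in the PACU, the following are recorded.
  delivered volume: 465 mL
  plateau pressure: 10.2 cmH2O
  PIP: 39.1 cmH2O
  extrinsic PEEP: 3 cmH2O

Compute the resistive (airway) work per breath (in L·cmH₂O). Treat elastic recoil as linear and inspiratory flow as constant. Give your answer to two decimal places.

With constant inspiratory flow the resistive pressure is constant at PIP − Pplat = 39.1 − 10.2 = 28.9 cmH2O, so resistive work = 28.9 × 0.465 = 13.439 L·cmH2O.

13.44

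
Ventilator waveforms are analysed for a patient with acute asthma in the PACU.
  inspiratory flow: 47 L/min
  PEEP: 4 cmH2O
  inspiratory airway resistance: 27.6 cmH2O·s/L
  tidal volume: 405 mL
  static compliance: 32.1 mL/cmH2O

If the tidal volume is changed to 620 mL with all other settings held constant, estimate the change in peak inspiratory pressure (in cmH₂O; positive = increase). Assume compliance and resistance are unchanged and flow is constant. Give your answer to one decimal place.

PIP = Vt/C + R·V̇ + PEEP (constant-flow equation of motion).
Only the elastic term changes: ΔPIP = ΔVt / C = (620 − 405) / 32.1 = 6.698 cmH2O.

6.7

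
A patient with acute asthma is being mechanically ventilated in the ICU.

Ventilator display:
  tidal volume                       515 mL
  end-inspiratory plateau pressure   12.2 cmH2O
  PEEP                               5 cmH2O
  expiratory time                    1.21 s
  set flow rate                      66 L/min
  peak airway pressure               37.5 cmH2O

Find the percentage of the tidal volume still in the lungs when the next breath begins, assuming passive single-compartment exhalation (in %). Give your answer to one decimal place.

47.9

Flow: 66 L/min ÷ 60 = 1.1 L/s.
R = (PIP − Pplat)/V̇ = (37.5 − 12.2) / 1.1 = 25.3/1.1 = 23.0 cmH2O·s/L.
C = Vt/(Pplat − PEEP) = 515.0 / (12.2 − 5) = 515.0/7.2 = 71.528 mL/cmH2O.
τ = R × C = 23.0 × 0.07153 L/cmH2O = 1.645 s.
Fraction remaining at end-expiration = e^(−Te/τ) = e^(−1.21/1.645) = 0.4792 → 47.92%.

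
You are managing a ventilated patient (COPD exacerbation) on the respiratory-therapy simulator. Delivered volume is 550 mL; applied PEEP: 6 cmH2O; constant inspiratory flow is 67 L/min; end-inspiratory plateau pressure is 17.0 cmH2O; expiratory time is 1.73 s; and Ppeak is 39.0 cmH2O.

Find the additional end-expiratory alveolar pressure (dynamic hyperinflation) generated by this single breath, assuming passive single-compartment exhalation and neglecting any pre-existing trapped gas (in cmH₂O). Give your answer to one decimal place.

Flow: 67 L/min ÷ 60 = 1.1167 L/s.
R = (PIP − Pplat)/V̇ = (39.0 − 17.0) / 1.1167 = 22.0/1.1167 = 19.701 cmH2O·s/L.
C = Vt/(Pplat − PEEP) = 550.0 / (17.0 − 6) = 550.0/11.0 = 50.0 mL/cmH2O.
τ = R × C = 19.701 × 0.05 L/cmH2O = 0.9851 s.
Fraction remaining = e^(−Te/τ) = e^(−1.73/0.9851) = 0.1727; trapped volume = 550.0 × 0.1727 = 94.985 mL.
Additional alveolar pressure from trapping ≈ V_trapped / C = 94.985 / 50.0 = 1.9 cmH2O.

1.9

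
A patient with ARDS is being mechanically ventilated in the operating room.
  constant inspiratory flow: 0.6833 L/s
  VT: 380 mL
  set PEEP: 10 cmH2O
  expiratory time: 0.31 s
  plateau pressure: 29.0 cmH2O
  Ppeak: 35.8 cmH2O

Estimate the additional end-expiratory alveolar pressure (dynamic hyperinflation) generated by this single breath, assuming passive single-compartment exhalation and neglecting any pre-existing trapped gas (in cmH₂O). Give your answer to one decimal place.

R = (PIP − Pplat)/V̇ = (35.8 − 29.0) / 0.6833 = 6.8/0.6833 = 9.952 cmH2O·s/L.
C = Vt/(Pplat − PEEP) = 380.0 / (29.0 − 10) = 380.0/19.0 = 20.0 mL/cmH2O.
τ = R × C = 9.952 × 0.02 L/cmH2O = 0.199 s.
Fraction remaining = e^(−Te/τ) = e^(−0.31/0.199) = 0.2106; trapped volume = 380.0 × 0.2106 = 80.028 mL.
Additional alveolar pressure from trapping ≈ V_trapped / C = 80.028 / 20.0 = 4.001 cmH2O.

4.0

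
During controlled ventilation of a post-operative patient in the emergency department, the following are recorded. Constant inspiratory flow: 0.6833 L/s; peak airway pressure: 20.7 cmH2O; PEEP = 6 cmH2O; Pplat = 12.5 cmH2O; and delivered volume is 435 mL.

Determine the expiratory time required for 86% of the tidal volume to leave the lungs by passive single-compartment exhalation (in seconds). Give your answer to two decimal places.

1.58

R = (PIP − Pplat)/V̇ = (20.7 − 12.5) / 0.6833 = 8.2/0.6833 = 12.001 cmH2O·s/L.
C = Vt/(Pplat − PEEP) = 435.0 / (12.5 − 6) = 435.0/6.5 = 66.923 mL/cmH2O.
τ = R × C = 12.001 × 0.06692 L/cmH2O = 0.8031 s.
t = −τ·ln(1 − 0.86) = −0.8031·ln(0.14) = 1.579 s.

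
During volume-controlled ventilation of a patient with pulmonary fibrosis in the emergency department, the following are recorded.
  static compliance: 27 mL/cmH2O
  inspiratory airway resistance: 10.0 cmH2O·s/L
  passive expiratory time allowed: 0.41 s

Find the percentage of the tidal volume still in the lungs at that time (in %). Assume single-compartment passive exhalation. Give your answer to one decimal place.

τ = R × C = 10.0 × 27 mL/cmH2O = 10.0 × 0.027 L/cmH2O = 0.27 s.
Passive exhalation: V(t)/V₀ = e^(−t/τ) = e^(−0.41/0.27) = 0.219.
Fraction remaining = 0.219 → 21.9%.

21.9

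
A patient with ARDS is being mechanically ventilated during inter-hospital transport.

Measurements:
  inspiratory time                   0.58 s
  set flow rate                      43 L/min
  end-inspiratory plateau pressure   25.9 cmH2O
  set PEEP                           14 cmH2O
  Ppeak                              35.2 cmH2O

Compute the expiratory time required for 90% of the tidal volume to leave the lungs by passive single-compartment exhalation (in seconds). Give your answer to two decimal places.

Flow: 43 L/min ÷ 60 = 0.7167 L/s.
Vt = flow × Ti = 0.7167 L/s × 0.58 s × 1000 mL/L = 415.69 mL.
R = (PIP − Pplat)/V̇ = (35.2 − 25.9) / 0.7167 = 9.3/0.7167 = 12.976 cmH2O·s/L.
C = Vt/(Pplat − PEEP) = 415.69 / (25.9 − 14) = 415.69/11.9 = 34.932 mL/cmH2O.
τ = R × C = 12.976 × 0.03493 L/cmH2O = 0.4533 s.
t = −τ·ln(1 − 0.90) = −0.4533·ln(0.1) = 1.044 s.

1.04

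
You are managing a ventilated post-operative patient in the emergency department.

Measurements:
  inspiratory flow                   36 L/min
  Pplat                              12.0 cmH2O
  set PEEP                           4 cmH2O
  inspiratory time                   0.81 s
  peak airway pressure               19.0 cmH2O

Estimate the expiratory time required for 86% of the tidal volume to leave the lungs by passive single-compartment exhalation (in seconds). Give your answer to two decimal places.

Flow: 36 L/min ÷ 60 = 0.6 L/s.
Vt = flow × Ti = 0.6 L/s × 0.81 s × 1000 mL/L = 486.0 mL.
R = (PIP − Pplat)/V̇ = (19.0 − 12.0) / 0.6 = 7.0/0.6 = 11.667 cmH2O·s/L.
C = Vt/(Pplat − PEEP) = 486.0 / (12.0 − 4) = 486.0/8.0 = 60.75 mL/cmH2O.
τ = R × C = 11.667 × 0.06075 L/cmH2O = 0.7088 s.
t = −τ·ln(1 − 0.86) = −0.7088·ln(0.14) = 1.394 s.

1.39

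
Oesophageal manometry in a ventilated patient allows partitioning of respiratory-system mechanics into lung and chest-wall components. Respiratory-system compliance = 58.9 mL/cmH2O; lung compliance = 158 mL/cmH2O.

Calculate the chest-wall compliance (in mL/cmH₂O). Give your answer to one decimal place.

93.9

1/Ccw = 1/Crs − 1/CL.
1/Ccw = 1/58.9 − 1/158 = 0.01065.
Ccw = 93.897 mL/cmH2O.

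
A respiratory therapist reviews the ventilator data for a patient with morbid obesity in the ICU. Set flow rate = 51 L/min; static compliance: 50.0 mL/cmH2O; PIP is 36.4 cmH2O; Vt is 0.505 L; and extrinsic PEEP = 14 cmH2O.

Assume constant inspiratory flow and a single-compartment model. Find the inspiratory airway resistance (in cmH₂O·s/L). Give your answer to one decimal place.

14.5

Flow: 51 L/min ÷ 60 = 0.85 L/s.
Equation of motion (constant flow): PIP = Vt/C + R·V̇ + PEEP.
R·V̇ = PIP − Vt/C − PEEP = 36.4 − 505/50.0 − 14 = 36.4 − 10.1 − 14 = 12.3 cmH2O.
R = 12.3 / 0.85 = 14.471 cmH2O·s/L.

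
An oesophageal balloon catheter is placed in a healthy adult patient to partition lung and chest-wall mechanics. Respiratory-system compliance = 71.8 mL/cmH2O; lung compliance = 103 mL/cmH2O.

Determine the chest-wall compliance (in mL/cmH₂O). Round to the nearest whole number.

1/Ccw = 1/Crs − 1/CL.
1/Ccw = 1/71.8 − 1/103 = 0.004219.
Ccw = 237.02 mL/cmH2O.

237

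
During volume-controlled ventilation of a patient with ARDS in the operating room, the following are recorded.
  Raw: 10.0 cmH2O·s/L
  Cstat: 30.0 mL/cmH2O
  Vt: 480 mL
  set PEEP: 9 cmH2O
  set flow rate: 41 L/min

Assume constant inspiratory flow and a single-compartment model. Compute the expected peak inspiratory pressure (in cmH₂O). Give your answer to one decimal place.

Flow: 41 L/min ÷ 60 = 0.6833 L/s.
Equation of motion (constant flow): PIP = Vt/C + R·V̇ + PEEP.
PIP = 480/30.0 + 10.0×0.6833 + 9 = 16.0 + 6.833 + 9 = 31.833 cmH2O.

31.8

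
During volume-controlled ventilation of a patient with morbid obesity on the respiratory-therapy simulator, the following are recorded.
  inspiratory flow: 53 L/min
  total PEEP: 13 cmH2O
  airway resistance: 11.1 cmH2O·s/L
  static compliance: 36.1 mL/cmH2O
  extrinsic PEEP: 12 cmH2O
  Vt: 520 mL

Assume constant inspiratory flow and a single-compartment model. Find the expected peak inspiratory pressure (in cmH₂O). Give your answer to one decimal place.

37.2

Flow: 53 L/min ÷ 60 = 0.8833 L/s.
Total PEEP = 13 cmH2O (set 12 + intrinsic 1); this is the baseline alveolar pressure.
Equation of motion (constant flow): PIP = Vt/C + R·V̇ + PEEP.
PIP = 520/36.1 + 11.1×0.8833 + 13 = 14.404 + 9.805 + 13 = 37.209 cmH2O.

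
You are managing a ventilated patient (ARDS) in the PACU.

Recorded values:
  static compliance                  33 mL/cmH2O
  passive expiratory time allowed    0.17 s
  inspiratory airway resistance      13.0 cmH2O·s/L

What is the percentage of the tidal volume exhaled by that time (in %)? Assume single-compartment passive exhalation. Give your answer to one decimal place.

τ = R × C = 13.0 × 33 mL/cmH2O = 13.0 × 0.033 L/cmH2O = 0.429 s.
Passive exhalation: V(t)/V₀ = e^(−t/τ) = e^(−0.17/0.429) = 0.6728.
Fraction exhaled = 1 − 0.6728 = 0.3272 → 32.72%.

32.7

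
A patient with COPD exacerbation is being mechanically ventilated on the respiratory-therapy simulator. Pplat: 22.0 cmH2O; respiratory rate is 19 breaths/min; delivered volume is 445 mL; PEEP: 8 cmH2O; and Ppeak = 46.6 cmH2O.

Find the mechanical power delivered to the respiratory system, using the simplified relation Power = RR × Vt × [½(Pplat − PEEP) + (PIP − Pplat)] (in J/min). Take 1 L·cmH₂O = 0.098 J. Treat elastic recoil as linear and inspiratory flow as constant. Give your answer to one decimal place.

Per-breath work = Vt × [½(Pplat−PEEP) + (PIP−Pplat)] = 0.445 × [0.5×14.0 + 24.6] = 0.445 × 31.6 = 14.062 L·cmH2O.
Power = 19 × 14.062 = 267.18 L·cmH2O/min.
× 0.098 J/(L·cmH2O) → 26.184 J/min.

26.2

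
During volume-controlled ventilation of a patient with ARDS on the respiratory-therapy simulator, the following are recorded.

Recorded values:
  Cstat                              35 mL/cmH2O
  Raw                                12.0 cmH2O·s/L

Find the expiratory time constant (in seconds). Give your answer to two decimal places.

τ = R × C = 12.0 × 35 mL/cmH2O = 12.0 × 0.035 L/cmH2O = 0.42 s.

0.42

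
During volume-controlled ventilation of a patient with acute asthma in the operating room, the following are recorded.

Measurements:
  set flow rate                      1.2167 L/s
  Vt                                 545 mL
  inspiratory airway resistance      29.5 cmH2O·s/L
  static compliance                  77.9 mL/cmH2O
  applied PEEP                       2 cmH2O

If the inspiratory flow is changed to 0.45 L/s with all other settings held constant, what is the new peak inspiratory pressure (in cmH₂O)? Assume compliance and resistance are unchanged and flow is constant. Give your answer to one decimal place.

22.3

PIP = Vt/C + R·V̇ + PEEP (constant-flow equation of motion).
Only the resistive term changes: ΔPIP = R × ΔV̇ = 29.5 × (0.45 − 1.2167) = 29.5 × -0.7667 = -22.618 cmH2O.
Original PIP = 545/77.9 + 29.5×1.2167 + 2 = 44.889 cmH2O; new PIP = 44.889 + (-22.618) = 22.271 cmH2O.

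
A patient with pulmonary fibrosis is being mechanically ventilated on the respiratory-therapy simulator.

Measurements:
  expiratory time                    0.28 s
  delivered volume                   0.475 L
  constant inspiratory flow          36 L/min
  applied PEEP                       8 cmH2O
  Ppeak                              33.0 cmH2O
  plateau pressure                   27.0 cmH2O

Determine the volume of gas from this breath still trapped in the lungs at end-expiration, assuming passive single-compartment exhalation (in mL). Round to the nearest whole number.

Flow: 36 L/min ÷ 60 = 0.6 L/s.
R = (PIP − Pplat)/V̇ = (33.0 − 27.0) / 0.6 = 6.0/0.6 = 10.0 cmH2O·s/L.
C = Vt/(Pplat − PEEP) = 475.0 / (27.0 − 8) = 475.0/19.0 = 25.0 mL/cmH2O.
τ = R × C = 10.0 × 0.025 L/cmH2O = 0.25 s.
Fraction remaining = e^(−Te/τ) = e^(−0.28/0.25) = 0.3263.
Trapped volume = 475.0 × 0.3263 = 154.99 mL.

155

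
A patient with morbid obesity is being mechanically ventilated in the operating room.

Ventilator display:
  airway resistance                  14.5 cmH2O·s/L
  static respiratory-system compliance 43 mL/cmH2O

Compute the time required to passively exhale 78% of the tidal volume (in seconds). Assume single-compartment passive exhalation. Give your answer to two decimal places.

τ = R × C = 14.5 × 43 mL/cmH2O = 14.5 × 0.043 L/cmH2O = 0.6235 s.
Exhaled fraction f = 1 − e^(−t/τ) → t = −τ·ln(1 − f) = −0.6235·ln(0.22) = 0.9441 s.

0.94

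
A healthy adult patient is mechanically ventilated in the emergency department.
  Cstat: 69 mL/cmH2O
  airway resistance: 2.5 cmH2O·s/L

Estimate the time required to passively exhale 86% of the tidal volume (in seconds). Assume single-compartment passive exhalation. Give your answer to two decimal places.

τ = R × C = 2.5 × 69 mL/cmH2O = 2.5 × 0.069 L/cmH2O = 0.1725 s.
Exhaled fraction f = 1 − e^(−t/τ) → t = −τ·ln(1 − f) = −0.1725·ln(0.14) = 0.3392 s.

0.34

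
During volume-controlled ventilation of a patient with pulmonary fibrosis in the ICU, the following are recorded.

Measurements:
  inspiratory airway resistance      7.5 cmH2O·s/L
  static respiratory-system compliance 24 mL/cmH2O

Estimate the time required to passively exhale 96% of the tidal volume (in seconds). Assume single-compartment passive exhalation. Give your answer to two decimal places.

τ = R × C = 7.5 × 24 mL/cmH2O = 7.5 × 0.024 L/cmH2O = 0.18 s.
Exhaled fraction f = 1 − e^(−t/τ) → t = −τ·ln(1 − f) = −0.18·ln(0.04) = 0.5794 s.

0.58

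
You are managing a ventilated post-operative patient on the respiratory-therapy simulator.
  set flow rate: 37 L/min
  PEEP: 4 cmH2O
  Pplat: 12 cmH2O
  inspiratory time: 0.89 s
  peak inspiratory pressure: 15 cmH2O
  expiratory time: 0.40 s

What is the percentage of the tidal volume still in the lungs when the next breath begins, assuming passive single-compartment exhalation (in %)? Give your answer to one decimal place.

Flow: 37 L/min ÷ 60 = 0.6167 L/s.
Vt = flow × Ti = 0.6167 L/s × 0.89 s × 1000 mL/L = 548.86 mL.
R = (PIP − Pplat)/V̇ = (15 − 12) / 0.6167 = 3.0/0.6167 = 4.865 cmH2O·s/L.
C = Vt/(Pplat − PEEP) = 548.86 / (12 − 4) = 548.86/8.0 = 68.608 mL/cmH2O.
τ = R × C = 4.865 × 0.06861 L/cmH2O = 0.3338 s.
Fraction remaining at end-expiration = e^(−Te/τ) = e^(−0.40/0.3338) = 0.3017 → 30.17%.

30.2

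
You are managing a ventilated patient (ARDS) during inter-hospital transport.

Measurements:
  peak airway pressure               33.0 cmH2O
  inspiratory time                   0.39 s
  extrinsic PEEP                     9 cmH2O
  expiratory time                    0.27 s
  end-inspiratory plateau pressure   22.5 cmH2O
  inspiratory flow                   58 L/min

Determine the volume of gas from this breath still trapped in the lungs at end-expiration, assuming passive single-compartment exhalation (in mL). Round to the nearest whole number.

Flow: 58 L/min ÷ 60 = 0.9667 L/s.
Vt = flow × Ti = 0.9667 L/s × 0.39 s × 1000 mL/L = 377.01 mL.
R = (PIP − Pplat)/V̇ = (33.0 − 22.5) / 0.9667 = 10.5/0.9667 = 10.862 cmH2O·s/L.
C = Vt/(Pplat − PEEP) = 377.01 / (22.5 − 9) = 377.01/13.5 = 27.927 mL/cmH2O.
τ = R × C = 10.862 × 0.02793 L/cmH2O = 0.3034 s.
Fraction remaining = e^(−Te/τ) = e^(−0.27/0.3034) = 0.4107.
Trapped volume = 377.01 × 0.4107 = 154.84 mL.

155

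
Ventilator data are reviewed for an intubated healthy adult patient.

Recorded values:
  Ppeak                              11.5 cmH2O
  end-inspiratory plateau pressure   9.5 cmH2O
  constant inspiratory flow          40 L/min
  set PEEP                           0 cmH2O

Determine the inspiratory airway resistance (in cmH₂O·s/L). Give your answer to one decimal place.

3.0

Flow: 40 L/min ÷ 60 = 0.6667 L/s.
Raw = (PIP − Pplat) / flow = (11.5 − 9.5) / 0.6667 = 2.0 / 0.6667 = 3.0 cmH2O·s/L.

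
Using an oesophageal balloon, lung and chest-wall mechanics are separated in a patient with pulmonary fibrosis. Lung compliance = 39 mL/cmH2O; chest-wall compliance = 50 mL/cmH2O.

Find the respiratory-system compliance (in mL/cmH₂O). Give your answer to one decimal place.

21.9

Lung and chest wall are elastances in series: 1/Crs = 1/CL + 1/Ccw.
1/Crs = 1/39 + 1/50 = 0.04564.
Crs = 21.911 mL/cmH2O.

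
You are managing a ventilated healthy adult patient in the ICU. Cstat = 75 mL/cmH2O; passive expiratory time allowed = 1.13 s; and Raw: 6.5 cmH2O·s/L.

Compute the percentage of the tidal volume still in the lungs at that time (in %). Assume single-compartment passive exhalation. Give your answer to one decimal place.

τ = R × C = 6.5 × 75 mL/cmH2O = 6.5 × 0.075 L/cmH2O = 0.4875 s.
Passive exhalation: V(t)/V₀ = e^(−t/τ) = e^(−1.13/0.4875) = 0.09848.
Fraction remaining = 0.09848 → 9.848%.

9.8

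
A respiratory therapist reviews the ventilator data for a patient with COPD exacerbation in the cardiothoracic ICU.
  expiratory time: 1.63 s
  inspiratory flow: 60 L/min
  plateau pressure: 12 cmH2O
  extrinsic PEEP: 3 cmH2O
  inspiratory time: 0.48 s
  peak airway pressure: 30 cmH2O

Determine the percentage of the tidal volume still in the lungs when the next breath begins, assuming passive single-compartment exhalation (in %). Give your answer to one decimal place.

18.3

Flow: 60 L/min ÷ 60 = 1 L/s.
Vt = flow × Ti = 1 L/s × 0.48 s × 1000 mL/L = 480.0 mL.
R = (PIP − Pplat)/V̇ = (30 − 12) / 1 = 18.0/1 = 18.0 cmH2O·s/L.
C = Vt/(Pplat − PEEP) = 480.0 / (12 − 3) = 480.0/9.0 = 53.333 mL/cmH2O.
τ = R × C = 18.0 × 0.05333 L/cmH2O = 0.9599 s.
Fraction remaining at end-expiration = e^(−Te/τ) = e^(−1.63/0.9599) = 0.183 → 18.3%.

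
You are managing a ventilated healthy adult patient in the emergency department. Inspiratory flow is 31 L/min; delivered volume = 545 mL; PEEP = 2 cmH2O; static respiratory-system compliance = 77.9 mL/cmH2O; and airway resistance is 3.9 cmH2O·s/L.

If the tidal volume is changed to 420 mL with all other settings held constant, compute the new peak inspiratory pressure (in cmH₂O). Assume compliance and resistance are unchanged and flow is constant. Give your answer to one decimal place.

9.4

Flow: 31 L/min ÷ 60 = 0.5167 L/s.
PIP = Vt/C + R·V̇ + PEEP (constant-flow equation of motion).
Only the elastic term changes: ΔPIP = ΔVt / C = (420 − 545) / 77.9 = -1.605 cmH2O.
Original PIP = 545/77.9 + 3.9×0.5167 + 2 = 11.011 cmH2O; new PIP = 11.011 + (-1.605) = 9.406 cmH2O.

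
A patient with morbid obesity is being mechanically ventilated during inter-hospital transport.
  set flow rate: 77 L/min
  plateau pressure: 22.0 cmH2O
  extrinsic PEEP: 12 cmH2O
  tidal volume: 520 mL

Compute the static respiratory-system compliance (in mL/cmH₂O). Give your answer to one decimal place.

Cstat = Vt / (Pplat − PEEP) = 520 / (22.0 − 12) = 520 / 10.0 = 52.0 mL/cmH2O.

52.0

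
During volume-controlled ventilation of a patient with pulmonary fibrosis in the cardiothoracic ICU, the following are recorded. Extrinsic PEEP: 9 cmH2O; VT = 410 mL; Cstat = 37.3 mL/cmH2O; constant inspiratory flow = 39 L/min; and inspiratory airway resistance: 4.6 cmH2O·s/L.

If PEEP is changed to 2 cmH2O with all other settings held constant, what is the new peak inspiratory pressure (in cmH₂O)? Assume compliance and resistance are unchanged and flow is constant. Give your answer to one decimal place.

Flow: 39 L/min ÷ 60 = 0.65 L/s.
PIP = Vt/C + R·V̇ + PEEP (constant-flow equation of motion).
Only the baseline term changes: ΔPIP = ΔPEEP = 2 − 9 = -7.0 cmH2O.
Original PIP = 410/37.3 + 4.6×0.65 + 9 = 22.982 cmH2O; new PIP = 22.982 + (-7.0) = 15.982 cmH2O.

16.0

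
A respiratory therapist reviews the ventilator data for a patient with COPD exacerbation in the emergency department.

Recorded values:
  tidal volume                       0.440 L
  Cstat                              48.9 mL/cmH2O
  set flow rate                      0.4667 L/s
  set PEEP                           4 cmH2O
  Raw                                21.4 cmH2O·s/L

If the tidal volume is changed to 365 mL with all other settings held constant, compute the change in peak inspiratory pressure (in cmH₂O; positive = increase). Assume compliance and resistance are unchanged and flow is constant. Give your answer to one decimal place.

PIP = Vt/C + R·V̇ + PEEP (constant-flow equation of motion).
Only the elastic term changes: ΔPIP = ΔVt / C = (365 − 440) / 48.9 = -1.534 cmH2O.

-1.5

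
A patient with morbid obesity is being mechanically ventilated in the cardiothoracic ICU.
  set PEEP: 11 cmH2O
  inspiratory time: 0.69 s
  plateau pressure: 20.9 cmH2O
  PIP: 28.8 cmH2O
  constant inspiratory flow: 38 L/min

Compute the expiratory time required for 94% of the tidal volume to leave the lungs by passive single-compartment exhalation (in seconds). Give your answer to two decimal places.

1.55

Flow: 38 L/min ÷ 60 = 0.6333 L/s.
Vt = flow × Ti = 0.6333 L/s × 0.69 s × 1000 mL/L = 436.98 mL.
R = (PIP − Pplat)/V̇ = (28.8 − 20.9) / 0.6333 = 7.9/0.6333 = 12.474 cmH2O·s/L.
C = Vt/(Pplat − PEEP) = 436.98 / (20.9 − 11) = 436.98/9.9 = 44.139 mL/cmH2O.
τ = R × C = 12.474 × 0.04414 L/cmH2O = 0.5506 s.
t = −τ·ln(1 − 0.94) = −0.5506·ln(0.06) = 1.549 s.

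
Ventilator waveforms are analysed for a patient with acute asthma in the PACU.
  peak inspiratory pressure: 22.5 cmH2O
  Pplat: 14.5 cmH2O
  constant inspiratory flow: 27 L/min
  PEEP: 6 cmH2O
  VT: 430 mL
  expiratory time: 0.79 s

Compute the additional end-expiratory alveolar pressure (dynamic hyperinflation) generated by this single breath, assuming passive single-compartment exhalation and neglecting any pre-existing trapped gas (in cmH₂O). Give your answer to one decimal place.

3.5

Flow: 27 L/min ÷ 60 = 0.45 L/s.
R = (PIP − Pplat)/V̇ = (22.5 − 14.5) / 0.45 = 8.0/0.45 = 17.778 cmH2O·s/L.
C = Vt/(Pplat − PEEP) = 430.0 / (14.5 − 6) = 430.0/8.5 = 50.588 mL/cmH2O.
τ = R × C = 17.778 × 0.05059 L/cmH2O = 0.8994 s.
Fraction remaining = e^(−Te/τ) = e^(−0.79/0.8994) = 0.4155; trapped volume = 430.0 × 0.4155 = 178.67 mL.
Additional alveolar pressure from trapping ≈ V_trapped / C = 178.67 / 50.588 = 3.532 cmH2O.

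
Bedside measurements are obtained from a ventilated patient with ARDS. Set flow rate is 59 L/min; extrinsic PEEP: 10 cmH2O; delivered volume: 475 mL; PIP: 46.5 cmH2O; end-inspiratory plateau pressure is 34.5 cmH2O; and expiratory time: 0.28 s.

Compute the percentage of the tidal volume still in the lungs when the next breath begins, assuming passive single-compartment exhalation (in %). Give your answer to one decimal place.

30.6

Flow: 59 L/min ÷ 60 = 0.9833 L/s.
R = (PIP − Pplat)/V̇ = (46.5 − 34.5) / 0.9833 = 12.0/0.9833 = 12.204 cmH2O·s/L.
C = Vt/(Pplat − PEEP) = 475.0 / (34.5 − 10) = 475.0/24.5 = 19.388 mL/cmH2O.
τ = R × C = 12.204 × 0.01939 L/cmH2O = 0.2366 s.
Fraction remaining at end-expiration = e^(−Te/τ) = e^(−0.28/0.2366) = 0.3062 → 30.62%.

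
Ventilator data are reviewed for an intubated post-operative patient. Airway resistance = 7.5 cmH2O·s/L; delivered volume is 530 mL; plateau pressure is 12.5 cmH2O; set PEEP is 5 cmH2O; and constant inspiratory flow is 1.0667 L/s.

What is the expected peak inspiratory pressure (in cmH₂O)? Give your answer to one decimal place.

PIP = Pplat + Raw × flow = 12.5 + 7.5 × 1.0667 = 12.5 + 8.0 = 20.5 cmH2O.

20.5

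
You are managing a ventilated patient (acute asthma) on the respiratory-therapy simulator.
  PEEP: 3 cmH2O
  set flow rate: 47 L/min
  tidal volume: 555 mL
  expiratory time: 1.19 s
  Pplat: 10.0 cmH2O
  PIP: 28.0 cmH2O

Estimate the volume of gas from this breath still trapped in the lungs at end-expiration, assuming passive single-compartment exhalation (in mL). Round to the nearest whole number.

Flow: 47 L/min ÷ 60 = 0.7833 L/s.
R = (PIP − Pplat)/V̇ = (28.0 − 10.0) / 0.7833 = 18.0/0.7833 = 22.98 cmH2O·s/L.
C = Vt/(Pplat − PEEP) = 555.0 / (10.0 − 3) = 555.0/7.0 = 79.286 mL/cmH2O.
τ = R × C = 22.98 × 0.07929 L/cmH2O = 1.822 s.
Fraction remaining = e^(−Te/τ) = e^(−1.19/1.822) = 0.5204.
Trapped volume = 555.0 × 0.5204 = 288.82 mL.

289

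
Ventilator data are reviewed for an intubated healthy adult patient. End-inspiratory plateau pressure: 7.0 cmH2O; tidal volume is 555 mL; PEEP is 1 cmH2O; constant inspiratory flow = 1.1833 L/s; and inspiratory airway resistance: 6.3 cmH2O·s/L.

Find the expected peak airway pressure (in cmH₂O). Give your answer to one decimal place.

PIP = Pplat + Raw × flow = 7.0 + 6.3 × 1.1833 = 7.0 + 7.455 = 14.455 cmH2O.

14.5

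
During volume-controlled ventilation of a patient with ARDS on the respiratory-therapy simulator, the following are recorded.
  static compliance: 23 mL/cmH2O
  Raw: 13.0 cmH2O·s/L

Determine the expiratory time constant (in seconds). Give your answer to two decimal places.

0.30

τ = R × C = 13.0 × 23 mL/cmH2O = 13.0 × 0.023 L/cmH2O = 0.299 s.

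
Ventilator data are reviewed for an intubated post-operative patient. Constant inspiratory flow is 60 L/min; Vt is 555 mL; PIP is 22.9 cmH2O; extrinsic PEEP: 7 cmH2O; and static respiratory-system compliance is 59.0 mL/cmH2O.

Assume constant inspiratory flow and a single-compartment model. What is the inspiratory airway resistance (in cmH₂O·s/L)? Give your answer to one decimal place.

Flow: 60 L/min ÷ 60 = 1 L/s.
Equation of motion (constant flow): PIP = Vt/C + R·V̇ + PEEP.
R·V̇ = PIP − Vt/C − PEEP = 22.9 − 555/59.0 − 7 = 22.9 − 9.407 − 7 = 6.493 cmH2O.
R = 6.493 / 1 = 6.493 cmH2O·s/L.

6.5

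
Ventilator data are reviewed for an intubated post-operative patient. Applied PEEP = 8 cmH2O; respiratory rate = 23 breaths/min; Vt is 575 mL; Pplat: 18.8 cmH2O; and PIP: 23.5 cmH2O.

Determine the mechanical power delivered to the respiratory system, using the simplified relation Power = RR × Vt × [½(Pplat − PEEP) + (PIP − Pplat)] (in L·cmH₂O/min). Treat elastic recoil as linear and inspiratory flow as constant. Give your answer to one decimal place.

Per-breath work = Vt × [½(Pplat−PEEP) + (PIP−Pplat)] = 0.575 × [0.5×10.8 + 4.7] = 0.575 × 10.1 = 5.808 L·cmH2O.
Power = 23 × 5.808 = 133.58 L·cmH2O/min.

133.6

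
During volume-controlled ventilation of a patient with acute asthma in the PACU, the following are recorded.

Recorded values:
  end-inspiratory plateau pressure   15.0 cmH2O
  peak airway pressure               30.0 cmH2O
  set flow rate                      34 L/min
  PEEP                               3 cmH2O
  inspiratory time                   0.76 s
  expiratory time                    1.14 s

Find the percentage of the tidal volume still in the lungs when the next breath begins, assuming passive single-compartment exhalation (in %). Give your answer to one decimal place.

Flow: 34 L/min ÷ 60 = 0.5667 L/s.
Vt = flow × Ti = 0.5667 L/s × 0.76 s × 1000 mL/L = 430.69 mL.
R = (PIP − Pplat)/V̇ = (30.0 − 15.0) / 0.5667 = 15.0/0.5667 = 26.469 cmH2O·s/L.
C = Vt/(Pplat − PEEP) = 430.69 / (15.0 − 3) = 430.69/12.0 = 35.891 mL/cmH2O.
τ = R × C = 26.469 × 0.03589 L/cmH2O = 0.95 s.
Fraction remaining at end-expiration = e^(−Te/τ) = e^(−1.14/0.95) = 0.3012 → 30.12%.

30.1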